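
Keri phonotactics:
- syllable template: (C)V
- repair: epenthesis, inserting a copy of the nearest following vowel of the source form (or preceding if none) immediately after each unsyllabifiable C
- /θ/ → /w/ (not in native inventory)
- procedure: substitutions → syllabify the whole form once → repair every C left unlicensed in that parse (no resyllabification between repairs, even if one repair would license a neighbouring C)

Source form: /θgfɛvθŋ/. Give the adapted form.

Substitution: /θ/ → /w/, giving /wgfɛvwŋ/.
Syllabifying with onset maximization leaves /w/, /g/, /v/, /w/, /ŋ/ stranded (no codas are permitted; onsets are limited to one consonant).
Each unlicensed consonant becomes the onset of a new syllable: /w/ → /wɛ/, /g/ → /gɛ/, /v/ → /vɛ/, /w/ → /wɛ/, /ŋ/ → /ŋɛ/.

wɛgɛfɛvɛwɛŋɛ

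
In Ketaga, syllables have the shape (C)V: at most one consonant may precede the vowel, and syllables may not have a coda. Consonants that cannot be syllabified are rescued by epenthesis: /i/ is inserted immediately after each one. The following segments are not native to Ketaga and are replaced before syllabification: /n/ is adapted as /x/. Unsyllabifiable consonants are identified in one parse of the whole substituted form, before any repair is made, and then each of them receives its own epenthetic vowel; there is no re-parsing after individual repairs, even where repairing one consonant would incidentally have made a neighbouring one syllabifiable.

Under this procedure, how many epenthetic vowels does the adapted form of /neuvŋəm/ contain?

After substitution the input is /xeuvŋəm/.
The unsyllabifiable consonants are /v/, /m/; each receives one epenthetic vowel.

2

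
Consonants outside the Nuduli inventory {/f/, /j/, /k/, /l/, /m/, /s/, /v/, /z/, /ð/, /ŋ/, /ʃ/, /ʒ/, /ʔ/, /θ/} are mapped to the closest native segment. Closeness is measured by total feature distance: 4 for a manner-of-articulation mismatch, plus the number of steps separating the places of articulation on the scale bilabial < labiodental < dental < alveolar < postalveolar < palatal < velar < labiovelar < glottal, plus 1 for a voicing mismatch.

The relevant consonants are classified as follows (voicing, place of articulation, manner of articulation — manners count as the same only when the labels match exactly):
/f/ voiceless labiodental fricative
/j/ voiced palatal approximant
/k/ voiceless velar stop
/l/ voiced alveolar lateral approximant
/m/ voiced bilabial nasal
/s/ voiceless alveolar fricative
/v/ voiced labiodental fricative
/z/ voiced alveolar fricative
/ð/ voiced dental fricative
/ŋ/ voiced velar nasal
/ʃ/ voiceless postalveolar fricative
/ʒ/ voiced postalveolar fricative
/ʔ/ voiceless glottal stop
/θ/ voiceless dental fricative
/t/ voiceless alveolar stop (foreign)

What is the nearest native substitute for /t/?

/k/ is closest: same manner (stop), place distance 3 (alveolar→velar), same voicing; total 3. Next closest is /s/ at distance 4.

k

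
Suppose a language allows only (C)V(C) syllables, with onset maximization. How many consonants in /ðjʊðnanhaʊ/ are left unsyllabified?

Under (C)V(C), the unsyllabifiable consonants are /ð/ (at most one coda consonant is licensed; onsets are limited to one consonant).

1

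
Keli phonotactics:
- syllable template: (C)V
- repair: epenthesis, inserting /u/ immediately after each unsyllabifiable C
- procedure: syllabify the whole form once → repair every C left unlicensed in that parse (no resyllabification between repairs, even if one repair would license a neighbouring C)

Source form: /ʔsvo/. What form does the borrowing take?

The consonants /ʔ/, /s/ cannot be parsed into a legal (C)V syllable (no codas are permitted; onsets are limited to one consonant).
Inserting the epenthetic vowel yields /ʔ/ → /ʔu/, /s/ → /su/.

ʔusuvo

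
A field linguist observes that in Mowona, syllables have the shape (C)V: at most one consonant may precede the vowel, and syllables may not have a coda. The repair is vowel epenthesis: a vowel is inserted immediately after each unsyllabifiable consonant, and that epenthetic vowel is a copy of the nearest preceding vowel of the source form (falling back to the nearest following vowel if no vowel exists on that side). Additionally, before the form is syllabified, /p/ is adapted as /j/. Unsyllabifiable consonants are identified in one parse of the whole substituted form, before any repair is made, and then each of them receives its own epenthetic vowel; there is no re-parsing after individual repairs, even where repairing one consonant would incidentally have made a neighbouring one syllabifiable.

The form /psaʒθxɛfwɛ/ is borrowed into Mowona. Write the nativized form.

jasaʒaθaxɛfɛwɛ

Substitution: /p/ → /j/, giving /jsaʒθxɛfwɛ/.
The consonants /j/, /ʒ/, /θ/, /f/ cannot be parsed into a legal (C)V syllable (no codas are permitted; onsets are limited to one consonant).
Each unlicensed consonant becomes the onset of a new syllable: /j/ → /ja/, /ʒ/ → /ʒa/, /θ/ → /θa/, /f/ → /fɛ/.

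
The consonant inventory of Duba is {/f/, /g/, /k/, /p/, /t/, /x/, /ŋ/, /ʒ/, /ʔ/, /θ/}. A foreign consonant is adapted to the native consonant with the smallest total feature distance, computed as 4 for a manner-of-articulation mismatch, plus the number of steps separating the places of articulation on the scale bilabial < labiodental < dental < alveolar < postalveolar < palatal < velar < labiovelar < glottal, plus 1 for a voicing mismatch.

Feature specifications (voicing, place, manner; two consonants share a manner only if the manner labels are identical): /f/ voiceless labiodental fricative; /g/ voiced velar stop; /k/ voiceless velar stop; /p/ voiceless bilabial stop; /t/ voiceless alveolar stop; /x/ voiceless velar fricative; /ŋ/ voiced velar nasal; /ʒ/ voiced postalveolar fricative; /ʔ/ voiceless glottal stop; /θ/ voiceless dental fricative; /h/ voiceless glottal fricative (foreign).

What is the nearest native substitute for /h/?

x

/x/ is closest: same manner (fricative), place distance 2 (glottal→velar), same voicing; total 2. Next closest is /ʔ/ at distance 4.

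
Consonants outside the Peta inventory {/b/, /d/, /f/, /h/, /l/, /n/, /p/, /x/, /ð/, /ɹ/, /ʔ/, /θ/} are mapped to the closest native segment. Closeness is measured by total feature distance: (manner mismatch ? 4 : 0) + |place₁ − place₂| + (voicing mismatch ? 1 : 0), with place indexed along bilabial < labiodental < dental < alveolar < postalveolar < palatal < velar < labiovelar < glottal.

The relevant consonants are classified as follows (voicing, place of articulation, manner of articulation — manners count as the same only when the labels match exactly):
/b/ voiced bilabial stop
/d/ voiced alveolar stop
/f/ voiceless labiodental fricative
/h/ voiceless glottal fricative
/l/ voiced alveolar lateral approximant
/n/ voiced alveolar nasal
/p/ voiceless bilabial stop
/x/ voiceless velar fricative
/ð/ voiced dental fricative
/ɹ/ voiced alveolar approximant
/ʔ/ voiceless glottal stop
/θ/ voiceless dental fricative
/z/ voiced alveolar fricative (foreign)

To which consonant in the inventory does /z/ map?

ð

/ð/ is closest: same manner (fricative), place distance 1 (alveolar→dental), same voicing; total 1. Next closest is /θ/ at distance 2.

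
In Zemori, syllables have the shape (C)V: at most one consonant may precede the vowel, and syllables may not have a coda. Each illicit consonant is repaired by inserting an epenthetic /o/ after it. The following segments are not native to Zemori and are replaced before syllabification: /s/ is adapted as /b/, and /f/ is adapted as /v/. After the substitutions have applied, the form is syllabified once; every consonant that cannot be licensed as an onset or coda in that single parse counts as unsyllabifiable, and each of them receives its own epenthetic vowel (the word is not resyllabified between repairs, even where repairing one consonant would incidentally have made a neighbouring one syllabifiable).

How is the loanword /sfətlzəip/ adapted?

bovətolozəipo

Substitution: /s/ → /b/, /f/ → /v/, giving /bvətlzəip/.
Syllabifying with onset maximization leaves /b/, /t/, /l/, /p/ stranded (no codas are permitted; onsets are limited to one consonant).
Epenthesis after each stranded consonant: /b/ → /bo/, /t/ → /to/, /l/ → /lo/, /p/ → /po/.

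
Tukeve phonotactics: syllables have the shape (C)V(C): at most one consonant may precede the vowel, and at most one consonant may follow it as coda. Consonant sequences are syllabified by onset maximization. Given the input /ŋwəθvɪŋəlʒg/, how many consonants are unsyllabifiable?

3

Syllabifying with onset maximization leaves /ŋ/, /ʒ/, /g/ stranded (at most one coda consonant is licensed; onsets are limited to one consonant).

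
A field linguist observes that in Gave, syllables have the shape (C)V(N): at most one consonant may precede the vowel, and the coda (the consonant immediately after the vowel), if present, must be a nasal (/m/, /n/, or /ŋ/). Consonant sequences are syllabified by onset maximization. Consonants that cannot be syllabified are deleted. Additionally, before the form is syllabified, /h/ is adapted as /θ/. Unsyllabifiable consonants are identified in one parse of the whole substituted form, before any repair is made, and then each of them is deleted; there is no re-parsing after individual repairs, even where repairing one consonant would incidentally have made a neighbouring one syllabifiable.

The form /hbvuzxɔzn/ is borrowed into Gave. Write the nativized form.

Substitution: /h/ → /θ/, giving /θbvuzxɔzn/.
Syllabifying with onset maximization leaves /θ/, /b/, /z/, /z/, /n/ stranded (only a nasal (/m/, /n/, or /ŋ/) is licensed in coda position; onsets are limited to one consonant).
Deleting the stranded consonants removes /θ/, /b/, /z/, /z/, /n/.

vuxɔ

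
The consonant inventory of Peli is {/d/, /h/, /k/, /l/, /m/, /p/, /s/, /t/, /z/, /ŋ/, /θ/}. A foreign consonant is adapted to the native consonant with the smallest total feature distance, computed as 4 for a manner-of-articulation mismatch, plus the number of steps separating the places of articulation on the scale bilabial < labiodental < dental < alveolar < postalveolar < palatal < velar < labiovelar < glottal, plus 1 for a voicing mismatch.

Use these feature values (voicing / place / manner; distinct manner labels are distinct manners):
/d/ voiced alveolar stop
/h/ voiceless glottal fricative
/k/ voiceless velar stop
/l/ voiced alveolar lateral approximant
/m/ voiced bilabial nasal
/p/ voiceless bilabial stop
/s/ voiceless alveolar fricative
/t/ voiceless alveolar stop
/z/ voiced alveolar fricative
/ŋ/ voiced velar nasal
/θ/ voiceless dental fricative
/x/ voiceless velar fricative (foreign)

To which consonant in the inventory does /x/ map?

h

/h/ is closest: same manner (fricative), place distance 2 (velar→glottal), same voicing; total 2. Next closest is /s/ at distance 3.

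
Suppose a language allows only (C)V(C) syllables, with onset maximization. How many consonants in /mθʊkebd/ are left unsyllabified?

Syllabifying with onset maximization leaves /m/, /d/ stranded (at most one coda consonant is licensed; onsets are limited to one consonant).

2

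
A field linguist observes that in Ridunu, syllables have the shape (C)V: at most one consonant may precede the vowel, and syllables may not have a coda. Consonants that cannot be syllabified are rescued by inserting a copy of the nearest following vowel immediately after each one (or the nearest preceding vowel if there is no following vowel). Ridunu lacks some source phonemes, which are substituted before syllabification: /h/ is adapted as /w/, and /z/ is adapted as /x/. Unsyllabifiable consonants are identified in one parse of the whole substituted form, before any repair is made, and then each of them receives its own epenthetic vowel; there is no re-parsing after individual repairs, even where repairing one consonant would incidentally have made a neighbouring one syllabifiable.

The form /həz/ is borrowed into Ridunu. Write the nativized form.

wəxə

Substitution: /h/ → /w/, /z/ → /x/, giving /wəx/.
Under (C)V, the unsyllabifiable consonants are /x/ (no codas are permitted; onsets are limited to one consonant).
Inserting the epenthetic vowel yields /x/ → /xə/.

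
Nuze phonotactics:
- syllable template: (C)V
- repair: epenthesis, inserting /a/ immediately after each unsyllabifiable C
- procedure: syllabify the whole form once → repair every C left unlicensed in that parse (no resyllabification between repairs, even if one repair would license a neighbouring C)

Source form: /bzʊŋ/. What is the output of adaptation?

bazʊŋa

Under (C)V, the unsyllabifiable consonants are /b/, /ŋ/ (no codas are permitted; onsets are limited to one consonant).
Epenthesis after each stranded consonant: /b/ → /ba/, /ŋ/ → /ŋa/.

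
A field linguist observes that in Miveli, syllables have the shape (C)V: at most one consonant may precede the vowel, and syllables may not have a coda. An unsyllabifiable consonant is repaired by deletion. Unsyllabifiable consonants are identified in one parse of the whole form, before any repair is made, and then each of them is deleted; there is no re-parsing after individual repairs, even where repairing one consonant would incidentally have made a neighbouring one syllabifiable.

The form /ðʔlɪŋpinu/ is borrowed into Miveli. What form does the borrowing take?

The consonants /ð/, /ʔ/, /ŋ/ cannot be parsed into a legal (C)V syllable (no codas are permitted; onsets are limited to one consonant).
Deletion applies to /ð/, /ʔ/, /ŋ/.

lɪpinu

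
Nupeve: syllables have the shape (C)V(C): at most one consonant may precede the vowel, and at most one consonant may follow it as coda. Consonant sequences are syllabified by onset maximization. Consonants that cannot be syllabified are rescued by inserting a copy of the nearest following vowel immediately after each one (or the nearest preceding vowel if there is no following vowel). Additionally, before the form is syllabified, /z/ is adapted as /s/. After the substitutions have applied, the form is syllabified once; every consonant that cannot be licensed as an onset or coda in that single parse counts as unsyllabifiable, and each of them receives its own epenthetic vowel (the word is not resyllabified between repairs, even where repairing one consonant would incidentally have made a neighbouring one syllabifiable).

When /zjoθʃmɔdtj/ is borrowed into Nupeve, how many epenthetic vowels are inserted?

After substitution the input is /sjoθʃmɔdtj/.
The unsyllabifiable consonants are /s/, /ʃ/, /t/, /j/; each receives one epenthetic vowel.

4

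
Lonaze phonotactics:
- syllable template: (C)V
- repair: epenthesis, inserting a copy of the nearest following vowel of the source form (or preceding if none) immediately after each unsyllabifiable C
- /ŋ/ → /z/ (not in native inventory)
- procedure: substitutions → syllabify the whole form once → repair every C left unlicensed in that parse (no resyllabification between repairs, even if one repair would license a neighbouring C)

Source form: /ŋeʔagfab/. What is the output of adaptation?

Substitution: /ŋ/ → /z/, giving /zeʔagfab/.
Under (C)V, the unsyllabifiable consonants are /g/, /b/ (no codas are permitted; onsets are limited to one consonant).
Each unlicensed consonant becomes the onset of a new syllable: /g/ → /ga/, /b/ → /ba/.

zeʔagafaba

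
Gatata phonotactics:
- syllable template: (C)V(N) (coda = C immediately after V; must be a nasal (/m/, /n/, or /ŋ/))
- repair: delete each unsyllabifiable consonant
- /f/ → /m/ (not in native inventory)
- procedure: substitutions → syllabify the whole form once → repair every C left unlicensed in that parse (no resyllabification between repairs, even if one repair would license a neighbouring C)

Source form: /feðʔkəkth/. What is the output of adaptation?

Substitution: /f/ → /m/, giving /meðʔkəkth/.
Syllabifying with onset maximization leaves /ð/, /ʔ/, /k/, /t/, /h/ stranded (only a nasal (/m/, /n/, or /ŋ/) is licensed in coda position; onsets are limited to one consonant).
Each unlicensed consonant is deleted: /ð/, /ʔ/, /k/, /t/, /h/.

mekə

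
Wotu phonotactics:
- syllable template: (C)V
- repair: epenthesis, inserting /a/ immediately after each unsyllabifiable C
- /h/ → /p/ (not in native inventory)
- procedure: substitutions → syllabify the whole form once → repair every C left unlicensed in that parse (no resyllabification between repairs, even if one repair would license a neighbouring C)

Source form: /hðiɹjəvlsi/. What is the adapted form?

Substitution: /h/ → /p/, giving /pðiɹjəvlsi/.
Syllabifying with onset maximization leaves /p/, /ɹ/, /v/, /l/ stranded (no codas are permitted; onsets are limited to one consonant).
Epenthesis after each stranded consonant: /p/ → /pa/, /ɹ/ → /ɹa/, /v/ → /va/, /l/ → /la/.

paðiɹajəvalasi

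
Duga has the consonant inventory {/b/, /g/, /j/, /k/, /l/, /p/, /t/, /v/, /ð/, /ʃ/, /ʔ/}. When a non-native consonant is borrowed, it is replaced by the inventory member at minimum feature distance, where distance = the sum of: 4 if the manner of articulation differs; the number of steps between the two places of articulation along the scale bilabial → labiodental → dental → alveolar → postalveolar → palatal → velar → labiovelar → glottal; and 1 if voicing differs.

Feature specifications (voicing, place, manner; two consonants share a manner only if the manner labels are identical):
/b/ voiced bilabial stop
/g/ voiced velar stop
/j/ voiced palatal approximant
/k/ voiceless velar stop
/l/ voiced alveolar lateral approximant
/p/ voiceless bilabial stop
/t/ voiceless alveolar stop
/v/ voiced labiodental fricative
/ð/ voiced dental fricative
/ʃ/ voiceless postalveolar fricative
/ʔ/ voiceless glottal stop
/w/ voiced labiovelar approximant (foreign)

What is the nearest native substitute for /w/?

j

/j/ is closest: same manner (approximant), place distance 2 (labiovelar→palatal), same voicing; total 2. Next closest is /g/ at distance 5.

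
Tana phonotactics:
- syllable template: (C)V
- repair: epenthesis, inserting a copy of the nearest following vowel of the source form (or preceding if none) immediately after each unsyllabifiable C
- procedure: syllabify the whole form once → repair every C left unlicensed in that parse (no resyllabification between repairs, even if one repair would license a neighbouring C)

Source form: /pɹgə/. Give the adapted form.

pəɹəgə

Syllabifying with onset maximization leaves /p/, /ɹ/ stranded (no codas are permitted; onsets are limited to one consonant).
Epenthesis after each stranded consonant: /p/ → /pə/, /ɹ/ → /ɹə/.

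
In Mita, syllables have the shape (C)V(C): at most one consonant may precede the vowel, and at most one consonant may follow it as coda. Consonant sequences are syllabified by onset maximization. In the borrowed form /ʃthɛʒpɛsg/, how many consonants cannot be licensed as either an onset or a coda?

The consonants /ʃ/, /t/, /g/ cannot be parsed into a legal (C)V(C) syllable (at most one coda consonant is licensed; onsets are limited to one consonant).

3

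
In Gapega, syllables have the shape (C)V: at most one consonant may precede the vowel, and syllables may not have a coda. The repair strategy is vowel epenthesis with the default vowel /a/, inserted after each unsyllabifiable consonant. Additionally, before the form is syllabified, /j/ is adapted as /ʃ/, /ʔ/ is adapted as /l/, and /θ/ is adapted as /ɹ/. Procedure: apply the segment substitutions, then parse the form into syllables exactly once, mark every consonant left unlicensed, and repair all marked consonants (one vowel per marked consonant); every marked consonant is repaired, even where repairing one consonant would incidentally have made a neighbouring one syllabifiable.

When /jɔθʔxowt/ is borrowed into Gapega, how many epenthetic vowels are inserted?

4

After substitution the input is /ʃɔɹlxowt/.
The unsyllabifiable consonants are /ɹ/, /l/, /w/, /t/; each receives one epenthetic vowel.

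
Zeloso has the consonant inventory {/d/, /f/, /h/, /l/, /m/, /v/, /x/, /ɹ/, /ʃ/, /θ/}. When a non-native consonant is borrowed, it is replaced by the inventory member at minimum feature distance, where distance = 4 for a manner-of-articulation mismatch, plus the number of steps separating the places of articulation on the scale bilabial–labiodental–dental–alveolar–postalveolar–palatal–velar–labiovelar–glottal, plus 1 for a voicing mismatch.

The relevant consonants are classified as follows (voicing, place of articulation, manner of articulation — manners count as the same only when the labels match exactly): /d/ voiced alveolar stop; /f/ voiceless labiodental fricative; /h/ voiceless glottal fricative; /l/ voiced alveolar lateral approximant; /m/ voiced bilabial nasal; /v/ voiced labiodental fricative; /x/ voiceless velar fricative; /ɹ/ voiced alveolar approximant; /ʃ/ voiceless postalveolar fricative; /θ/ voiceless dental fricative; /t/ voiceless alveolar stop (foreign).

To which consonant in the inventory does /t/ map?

d

/d/ is closest: same manner (stop), place distance 0 (alveolar→alveolar), voicing differs (+1); total 1. Next closest is /l/ at distance 5.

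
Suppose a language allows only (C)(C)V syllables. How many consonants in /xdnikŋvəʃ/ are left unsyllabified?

Syllabifying with onset maximization leaves /x/, /k/, /ʃ/ stranded (no codas are permitted; onsets may contain at most 2 consonants).

3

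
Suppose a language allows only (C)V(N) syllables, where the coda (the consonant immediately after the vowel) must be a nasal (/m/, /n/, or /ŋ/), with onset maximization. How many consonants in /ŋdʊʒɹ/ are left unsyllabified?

Under (C)V(N), the unsyllabifiable consonants are /ŋ/, /ʒ/, /ɹ/ (only a nasal (/m/, /n/, or /ŋ/) is licensed in coda position; onsets are limited to one consonant).

3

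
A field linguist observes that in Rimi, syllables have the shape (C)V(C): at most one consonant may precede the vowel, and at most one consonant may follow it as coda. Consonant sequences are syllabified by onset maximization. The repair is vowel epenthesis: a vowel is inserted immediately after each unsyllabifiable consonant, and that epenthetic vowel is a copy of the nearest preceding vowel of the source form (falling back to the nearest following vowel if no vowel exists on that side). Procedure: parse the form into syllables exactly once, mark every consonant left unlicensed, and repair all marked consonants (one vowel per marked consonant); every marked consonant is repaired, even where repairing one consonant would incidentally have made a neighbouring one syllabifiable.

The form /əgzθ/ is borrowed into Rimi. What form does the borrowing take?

Syllabifying with onset maximization leaves /z/, /θ/ stranded (at most one coda consonant is licensed; onsets are limited to one consonant).
Each unlicensed consonant becomes the onset of a new syllable: /z/ → /zə/, /θ/ → /θə/.

əgzəθə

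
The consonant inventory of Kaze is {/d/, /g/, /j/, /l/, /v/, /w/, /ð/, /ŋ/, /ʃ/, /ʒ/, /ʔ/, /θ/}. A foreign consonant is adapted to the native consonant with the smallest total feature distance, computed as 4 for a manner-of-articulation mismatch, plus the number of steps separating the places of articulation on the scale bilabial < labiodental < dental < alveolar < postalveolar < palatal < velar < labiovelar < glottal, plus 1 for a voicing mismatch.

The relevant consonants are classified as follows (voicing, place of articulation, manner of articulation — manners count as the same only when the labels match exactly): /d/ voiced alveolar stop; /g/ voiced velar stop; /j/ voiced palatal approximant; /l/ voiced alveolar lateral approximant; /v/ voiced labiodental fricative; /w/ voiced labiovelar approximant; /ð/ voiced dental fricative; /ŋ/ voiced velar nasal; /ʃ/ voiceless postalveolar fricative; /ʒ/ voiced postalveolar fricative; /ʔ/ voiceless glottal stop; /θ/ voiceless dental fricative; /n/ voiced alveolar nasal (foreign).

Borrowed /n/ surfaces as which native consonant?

ŋ

/ŋ/ is closest: same manner (nasal), place distance 3 (alveolar→velar), same voicing; total 3. Next closest is /d/ at distance 4.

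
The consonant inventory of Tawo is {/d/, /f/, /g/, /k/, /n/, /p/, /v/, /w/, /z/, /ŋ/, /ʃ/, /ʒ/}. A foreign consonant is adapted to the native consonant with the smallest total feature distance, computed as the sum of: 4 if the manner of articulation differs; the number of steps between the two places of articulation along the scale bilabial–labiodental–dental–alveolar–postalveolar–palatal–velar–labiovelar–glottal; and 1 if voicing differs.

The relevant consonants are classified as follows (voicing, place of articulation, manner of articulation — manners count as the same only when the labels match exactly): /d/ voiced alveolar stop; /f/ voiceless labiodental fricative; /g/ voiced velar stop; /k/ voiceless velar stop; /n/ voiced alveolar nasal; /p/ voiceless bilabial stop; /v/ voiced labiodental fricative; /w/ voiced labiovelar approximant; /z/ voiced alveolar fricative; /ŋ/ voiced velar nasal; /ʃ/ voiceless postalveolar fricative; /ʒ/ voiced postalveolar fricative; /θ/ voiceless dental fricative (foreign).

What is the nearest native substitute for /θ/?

f

/f/ is closest: same manner (fricative), place distance 1 (dental→labiodental), same voicing; total 1. Next closest is /v/ at distance 2.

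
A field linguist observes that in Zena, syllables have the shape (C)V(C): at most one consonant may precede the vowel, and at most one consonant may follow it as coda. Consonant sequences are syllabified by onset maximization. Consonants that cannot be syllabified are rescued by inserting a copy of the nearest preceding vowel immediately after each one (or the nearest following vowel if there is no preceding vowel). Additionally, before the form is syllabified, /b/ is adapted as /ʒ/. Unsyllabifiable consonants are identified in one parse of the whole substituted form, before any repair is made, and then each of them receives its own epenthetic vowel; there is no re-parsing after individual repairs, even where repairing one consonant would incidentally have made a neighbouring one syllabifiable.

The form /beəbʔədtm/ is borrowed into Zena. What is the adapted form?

Substitution: /b/ → /ʒ/, giving /ʒeəʒʔədtm/.
Under (C)V(C), the unsyllabifiable consonants are /t/, /m/ (at most one coda consonant is licensed; onsets are limited to one consonant).
Epenthesis after each stranded consonant: /t/ → /tə/, /m/ → /mə/.

ʒeəʒʔədtəmə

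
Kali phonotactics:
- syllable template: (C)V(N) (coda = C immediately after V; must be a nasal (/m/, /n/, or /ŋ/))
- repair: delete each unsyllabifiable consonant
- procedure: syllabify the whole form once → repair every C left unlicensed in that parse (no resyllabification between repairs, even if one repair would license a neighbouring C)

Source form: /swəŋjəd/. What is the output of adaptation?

Syllabifying with onset maximization leaves /s/, /d/ stranded (only a nasal (/m/, /n/, or /ŋ/) is licensed in coda position; onsets are limited to one consonant).
Deleting the stranded consonants removes /s/, /d/.

wəŋjə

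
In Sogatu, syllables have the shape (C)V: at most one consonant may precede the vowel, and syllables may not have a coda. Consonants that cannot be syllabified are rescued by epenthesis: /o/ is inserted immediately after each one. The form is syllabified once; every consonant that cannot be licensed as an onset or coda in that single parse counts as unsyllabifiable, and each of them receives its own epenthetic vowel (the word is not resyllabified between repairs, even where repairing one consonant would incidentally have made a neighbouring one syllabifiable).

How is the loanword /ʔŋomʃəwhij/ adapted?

Syllabifying with onset maximization leaves /ʔ/, /m/, /w/, /j/ stranded (no codas are permitted; onsets are limited to one consonant).
Inserting the epenthetic vowel yields /ʔ/ → /ʔo/, /m/ → /mo/, /w/ → /wo/, /j/ → /jo/.

ʔoŋomoʃəwohijo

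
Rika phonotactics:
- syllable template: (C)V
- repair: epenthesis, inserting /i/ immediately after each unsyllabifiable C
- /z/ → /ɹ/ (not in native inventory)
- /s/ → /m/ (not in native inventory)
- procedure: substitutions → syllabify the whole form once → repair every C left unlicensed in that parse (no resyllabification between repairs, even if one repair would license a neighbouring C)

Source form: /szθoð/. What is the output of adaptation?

Substitution: /s/ → /m/, /z/ → /ɹ/, giving /mɹθoð/.
Under (C)V, the unsyllabifiable consonants are /m/, /ɹ/, /ð/ (no codas are permitted; onsets are limited to one consonant).
Each unlicensed consonant becomes the onset of a new syllable: /m/ → /mi/, /ɹ/ → /ɹi/, /ð/ → /ði/.

miɹiθoði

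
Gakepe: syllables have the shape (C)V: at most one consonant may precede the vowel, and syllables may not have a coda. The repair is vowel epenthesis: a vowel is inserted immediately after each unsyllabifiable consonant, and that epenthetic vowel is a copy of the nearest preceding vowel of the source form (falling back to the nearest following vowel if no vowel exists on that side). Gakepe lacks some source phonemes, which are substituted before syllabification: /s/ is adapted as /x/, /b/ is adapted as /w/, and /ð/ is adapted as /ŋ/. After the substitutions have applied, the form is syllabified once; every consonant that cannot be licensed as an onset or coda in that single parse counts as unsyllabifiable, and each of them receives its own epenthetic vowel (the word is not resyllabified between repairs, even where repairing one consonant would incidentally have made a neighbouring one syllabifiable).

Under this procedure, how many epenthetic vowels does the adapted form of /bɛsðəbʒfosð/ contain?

5

After substitution the input is /wɛxŋəwʒfoxŋ/.
The unsyllabifiable consonants are /x/, /w/, /ʒ/, /x/, /ŋ/; each receives one epenthetic vowel.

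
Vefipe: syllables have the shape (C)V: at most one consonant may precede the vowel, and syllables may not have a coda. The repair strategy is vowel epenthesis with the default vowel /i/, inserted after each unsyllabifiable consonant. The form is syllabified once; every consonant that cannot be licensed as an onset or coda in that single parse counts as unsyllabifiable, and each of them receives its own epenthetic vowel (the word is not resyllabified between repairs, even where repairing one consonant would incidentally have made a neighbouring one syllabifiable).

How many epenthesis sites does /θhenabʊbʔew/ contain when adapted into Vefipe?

The unsyllabifiable consonants are /θ/, /b/, /w/; each receives one epenthetic vowel.

3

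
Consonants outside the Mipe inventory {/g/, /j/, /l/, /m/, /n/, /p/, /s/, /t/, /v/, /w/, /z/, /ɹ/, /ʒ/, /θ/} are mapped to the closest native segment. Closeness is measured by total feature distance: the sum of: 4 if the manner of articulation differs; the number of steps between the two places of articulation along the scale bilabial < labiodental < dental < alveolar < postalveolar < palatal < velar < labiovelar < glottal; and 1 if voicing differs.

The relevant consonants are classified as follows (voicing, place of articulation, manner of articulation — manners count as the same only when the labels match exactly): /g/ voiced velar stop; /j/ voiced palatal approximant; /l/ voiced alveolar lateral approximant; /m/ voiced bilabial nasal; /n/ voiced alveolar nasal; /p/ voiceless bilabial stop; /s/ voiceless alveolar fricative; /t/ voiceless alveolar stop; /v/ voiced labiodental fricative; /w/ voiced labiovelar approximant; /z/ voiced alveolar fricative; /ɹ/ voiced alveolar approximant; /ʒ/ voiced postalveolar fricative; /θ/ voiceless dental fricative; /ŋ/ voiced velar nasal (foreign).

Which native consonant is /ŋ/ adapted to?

n

/n/ is closest: same manner (nasal), place distance 3 (velar→alveolar), same voicing; total 3. Next closest is /g/ at distance 4.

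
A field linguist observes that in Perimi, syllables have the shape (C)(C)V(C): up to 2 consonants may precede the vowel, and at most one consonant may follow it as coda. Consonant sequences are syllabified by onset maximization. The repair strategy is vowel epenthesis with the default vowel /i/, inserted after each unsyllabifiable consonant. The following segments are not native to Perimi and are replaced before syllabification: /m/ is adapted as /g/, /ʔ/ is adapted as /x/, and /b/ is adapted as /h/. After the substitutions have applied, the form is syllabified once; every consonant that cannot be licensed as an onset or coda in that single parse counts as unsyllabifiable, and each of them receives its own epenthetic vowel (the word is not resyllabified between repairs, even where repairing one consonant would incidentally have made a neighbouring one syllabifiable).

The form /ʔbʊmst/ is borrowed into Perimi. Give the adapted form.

Substitution: /ʔ/ → /x/, /b/ → /h/, /m/ → /g/, giving /xhʊgst/.
The consonants /s/, /t/ cannot be parsed into a legal (C)(C)V(C) syllable (at most one coda consonant is licensed; onsets may contain at most 2 consonants).
Each unlicensed consonant becomes the onset of a new syllable: /s/ → /si/, /t/ → /ti/.

xhʊgsiti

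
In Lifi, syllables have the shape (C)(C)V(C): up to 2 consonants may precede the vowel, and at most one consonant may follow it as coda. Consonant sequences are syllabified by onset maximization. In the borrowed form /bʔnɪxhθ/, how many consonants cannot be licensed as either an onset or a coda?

Syllabifying with onset maximization leaves /b/, /h/, /θ/ stranded (at most one coda consonant is licensed; onsets may contain at most 2 consonants).

3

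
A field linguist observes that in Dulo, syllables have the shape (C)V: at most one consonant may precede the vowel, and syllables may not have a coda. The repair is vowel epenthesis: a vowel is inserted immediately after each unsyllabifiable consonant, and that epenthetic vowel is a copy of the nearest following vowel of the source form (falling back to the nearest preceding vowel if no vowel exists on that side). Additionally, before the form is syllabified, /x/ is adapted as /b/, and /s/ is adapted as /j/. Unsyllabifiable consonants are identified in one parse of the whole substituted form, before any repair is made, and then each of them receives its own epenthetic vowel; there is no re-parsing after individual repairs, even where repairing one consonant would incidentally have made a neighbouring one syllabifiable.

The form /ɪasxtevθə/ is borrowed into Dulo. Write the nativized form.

Substitution: /s/ → /j/, /x/ → /b/, giving /ɪajbtevθə/.
The consonants /j/, /b/, /v/ cannot be parsed into a legal (C)V syllable (no codas are permitted; onsets are limited to one consonant).
Each unlicensed consonant becomes the onset of a new syllable: /j/ → /je/, /b/ → /be/, /v/ → /və/.

ɪajebetevəθə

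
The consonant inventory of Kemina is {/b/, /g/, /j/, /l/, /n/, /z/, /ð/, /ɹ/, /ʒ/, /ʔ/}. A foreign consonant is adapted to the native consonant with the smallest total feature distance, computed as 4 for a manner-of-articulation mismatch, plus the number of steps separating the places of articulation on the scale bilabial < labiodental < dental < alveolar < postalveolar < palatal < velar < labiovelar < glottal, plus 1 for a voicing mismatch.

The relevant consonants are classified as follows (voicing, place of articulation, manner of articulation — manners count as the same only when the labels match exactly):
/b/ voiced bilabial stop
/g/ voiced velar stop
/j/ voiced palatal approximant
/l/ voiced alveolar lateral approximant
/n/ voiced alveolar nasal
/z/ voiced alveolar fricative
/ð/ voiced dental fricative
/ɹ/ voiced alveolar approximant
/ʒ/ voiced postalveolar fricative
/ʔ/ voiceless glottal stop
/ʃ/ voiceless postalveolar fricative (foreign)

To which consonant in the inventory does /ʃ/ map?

ʒ

/ʒ/ is closest: same manner (fricative), place distance 0 (postalveolar→postalveolar), voicing differs (+1); total 1. Next closest is /z/ at distance 2.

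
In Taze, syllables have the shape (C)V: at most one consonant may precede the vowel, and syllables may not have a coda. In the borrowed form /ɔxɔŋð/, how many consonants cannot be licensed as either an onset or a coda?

The consonants /ŋ/, /ð/ cannot be parsed into a legal (C)V syllable (no codas are permitted; onsets are limited to one consonant).

2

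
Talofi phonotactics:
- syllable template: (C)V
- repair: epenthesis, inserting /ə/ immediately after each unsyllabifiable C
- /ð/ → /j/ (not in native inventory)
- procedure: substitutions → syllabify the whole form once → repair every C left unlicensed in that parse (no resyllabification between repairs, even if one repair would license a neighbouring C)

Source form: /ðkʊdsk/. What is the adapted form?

Substitution: /ð/ → /j/, giving /jkʊdsk/.
Syllabifying with onset maximization leaves /j/, /d/, /s/, /k/ stranded (no codas are permitted; onsets are limited to one consonant).
Each unlicensed consonant becomes the onset of a new syllable: /j/ → /jə/, /d/ → /də/, /s/ → /sə/, /k/ → /kə/.

jəkʊdəsəkə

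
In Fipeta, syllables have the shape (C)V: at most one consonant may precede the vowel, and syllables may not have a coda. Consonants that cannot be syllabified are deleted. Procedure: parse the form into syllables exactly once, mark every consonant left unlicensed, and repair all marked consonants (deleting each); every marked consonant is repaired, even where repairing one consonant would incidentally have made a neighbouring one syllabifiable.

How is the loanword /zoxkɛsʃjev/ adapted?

zokɛje

Under (C)V, the unsyllabifiable consonants are /x/, /s/, /ʃ/, /v/ (no codas are permitted; onsets are limited to one consonant).
Deleting the stranded consonants removes /x/, /s/, /ʃ/, /v/.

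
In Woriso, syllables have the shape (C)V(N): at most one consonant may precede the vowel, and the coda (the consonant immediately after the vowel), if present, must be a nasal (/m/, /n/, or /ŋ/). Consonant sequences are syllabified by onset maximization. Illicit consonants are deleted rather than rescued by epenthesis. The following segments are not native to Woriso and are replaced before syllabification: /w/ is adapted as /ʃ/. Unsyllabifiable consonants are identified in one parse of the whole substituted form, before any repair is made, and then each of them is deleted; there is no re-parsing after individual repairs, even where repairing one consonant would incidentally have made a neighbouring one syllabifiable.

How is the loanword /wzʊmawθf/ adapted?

zʊma

Substitution: /w/ → /ʃ/, giving /ʃzʊmaʃθf/.
Under (C)V(N), the unsyllabifiable consonants are /ʃ/, /ʃ/, /θ/, /f/ (only a nasal (/m/, /n/, or /ŋ/) is licensed in coda position; onsets are limited to one consonant).
Deleting the stranded consonants removes /ʃ/, /ʃ/, /θ/, /f/.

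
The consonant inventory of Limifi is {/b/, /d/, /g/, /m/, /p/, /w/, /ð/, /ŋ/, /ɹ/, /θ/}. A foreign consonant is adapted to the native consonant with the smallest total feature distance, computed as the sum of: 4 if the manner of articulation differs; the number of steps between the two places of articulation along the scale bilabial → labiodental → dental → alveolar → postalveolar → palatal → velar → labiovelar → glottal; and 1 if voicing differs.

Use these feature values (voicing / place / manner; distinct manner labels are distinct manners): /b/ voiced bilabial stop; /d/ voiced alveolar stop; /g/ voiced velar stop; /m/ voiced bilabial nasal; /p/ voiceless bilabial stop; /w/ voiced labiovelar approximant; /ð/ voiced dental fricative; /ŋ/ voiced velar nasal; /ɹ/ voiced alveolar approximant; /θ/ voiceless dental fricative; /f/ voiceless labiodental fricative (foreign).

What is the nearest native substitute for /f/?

/θ/ is closest: same manner (fricative), place distance 1 (labiodental→dental), same voicing; total 1. Next closest is /ð/ at distance 2.

θ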